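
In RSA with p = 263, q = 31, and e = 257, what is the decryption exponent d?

7493

φ(n) = (p−1)(q−1) = 262·30 = 7860.
Need d with 257·d ≡ 1 (mod 7860). Apply the extended Euclidean algorithm:
7860 = 30×257 + 150
257 = 1×150 + 107
150 = 1×107 + 43
107 = 2×43 + 21
43 = 2×21 + 1
21 = 21×1 + 0
Back-substitute:
1 = 43 − 2·21
1 = −2·107 + 5·43
1 = 5·150 − 7·107
1 = −7·257 + 12·150
1 = 12·7860 − 367·257
So 257·(-367) ≡ 1 (mod 7860), hence d ≡ -367 ≡ 7493 (mod 7860).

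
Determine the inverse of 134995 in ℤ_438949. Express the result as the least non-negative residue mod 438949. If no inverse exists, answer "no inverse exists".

Compute gcd(134995, 438949):
438949 = 3×134995 + 33964
134995 = 3×33964 + 33103
33964 = 1×33103 + 861
33103 = 38×861 + 385
861 = 2×385 + 91
385 = 4×91 + 21
91 = 4×21 + 7
21 = 3×7 + 0
gcd(134995, 438949) = 7 ≠ 1, so 134995 has no multiplicative inverse modulo 438949.

no inverse exists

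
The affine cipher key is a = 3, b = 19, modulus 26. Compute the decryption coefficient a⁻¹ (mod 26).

gcd(26, 3) by repeated division:
26 = 8·3 + 2
3 = 1·2 + 1
2 = 2·1 + 0
Since gcd(3, 26) = 1, back-substitute to write 1 as a combination:
1 = 3 − 2
1 = −26 + 9·3
So 3·9 ≡ 1 (mod 26).

9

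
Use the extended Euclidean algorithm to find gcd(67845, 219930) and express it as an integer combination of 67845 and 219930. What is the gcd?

15

Apply Euclid's algorithm to 219930 and 67845:
219930 = 3×67845 + 16395
67845 = 4×16395 + 2265
16395 = 7×2265 + 540
2265 = 4×540 + 105
540 = 5×105 + 15
105 = 7×15 + 0
gcd(67845, 219930) = 15.
Working backward:
15 = 540 − 5·105
15 = −5·2265 + 21·540
15 = 21·16395 − 152·2265
15 = −152·67845 + 629·16395
15 = 629·219930 − 2039·67845
So 15 = (629)·219930 + (-2039)·67845.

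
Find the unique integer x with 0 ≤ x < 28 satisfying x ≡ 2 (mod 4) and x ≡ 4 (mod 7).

Write x = 2 + 4·k. Then 4·k ≡ 4 − 2 ≡ 2 (mod 7).
Need 4⁻¹ mod 7. Extended Euclid on (7, 4):
7 = 1*4 + 3
4 = 1*3 + 1
3 = 3*1 + 0
Back-substitute:
1 = 4 − 3
1 = −7 + 2·4
4⁻¹ ≡ 2 (mod 7), so k ≡ 2·2 ≡ 4 (mod 7).
x = 2 + 4·4 = 18.

18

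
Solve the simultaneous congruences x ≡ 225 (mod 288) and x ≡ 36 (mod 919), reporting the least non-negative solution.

Write x = 225 + 288·k. Then 288·k ≡ 36 − 225 ≡ 730 (mod 919).
Need 288⁻¹ mod 919. Extended Euclid on (919, 288):
919 = 3×288 + 55
288 = 5×55 + 13
55 = 4×13 + 3
13 = 4×3 + 1
3 = 3×1 + 0
Back-substitute:
1 = 13 − 4·3
1 = −4·55 + 17·13
1 = 17·288 − 89·55
1 = −89·919 + 284·288
288⁻¹ ≡ 284 (mod 919), so k ≡ 284·730 ≡ 545 (mod 919).
x = 225 + 288·545 = 157185.

157185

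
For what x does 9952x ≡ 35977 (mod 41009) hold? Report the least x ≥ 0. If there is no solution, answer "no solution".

31943

First find gcd(9952, 41009):
41009 = 4·9952 + 1201
9952 = 8·1201 + 344
1201 = 3·344 + 169
344 = 2·169 + 6
169 = 28·6 + 1
6 = 6·1 + 0
gcd = 1, so a unique solution mod 41009 exists.
Back-substitute for the Bézout coefficients:
1 = 169 − 28·6
1 = −28·344 + 57·169
1 = 57·1201 − 199·344
1 = −199·9952 + 1649·1201
1 = 1649·41009 − 6795·9952
So 9952·(-6795) ≡ 1 (mod 41009), giving 9952⁻¹ ≡ 34214.
x ≡ 9952⁻¹·35977 ≡ 34214·35977 ≡ 31943 (mod 41009).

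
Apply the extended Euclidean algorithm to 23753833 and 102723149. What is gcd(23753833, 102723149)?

Repeated division:
102723149 = 4·23753833 + 7707817
23753833 = 3·7707817 + 630382
7707817 = 12·630382 + 143233
630382 = 4·143233 + 57450
143233 = 2·57450 + 28333
57450 = 2·28333 + 784
28333 = 36·784 + 109
784 = 7·109 + 21
109 = 5·21 + 4
21 = 5·4 + 1
4 = 4·1 + 0
gcd(23753833, 102723149) = 1.
Back-substituting:
1 = 21 − 5·4
1 = −5·109 + 26·21
1 = 26·784 − 187·109
1 = −187·28333 + 6758·784
1 = 6758·57450 − 13703·28333
1 = −13703·143233 + 34164·57450
1 = 34164·630382 − 150359·143233
1 = −150359·7707817 + 1838472·630382
1 = 1838472·23753833 − 5665775·7707817
1 = −5665775·102723149 + 24501572·23753833
So 1 = (-5665775)·102723149 + (24501572)·23753833.

1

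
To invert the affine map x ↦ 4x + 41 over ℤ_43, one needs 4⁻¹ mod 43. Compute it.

gcd(43, 4) by repeated division:
43 = 10·4 + 3
4 = 1·3 + 1
3 = 3·1 + 0
The gcd is 1. Working backward:
1 = 4 − 3
1 = −43 + 11·4
So 4·11 ≡ 1 (mod 43).

11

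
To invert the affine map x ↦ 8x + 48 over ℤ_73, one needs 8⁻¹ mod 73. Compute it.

Run Euclid on (73, 8):
73 = 9×8 + 1
8 = 8×1 + 0
Since gcd(8, 73) = 1, back-substitute to write 1 as a combination:
1 = 73 − 9·8
So 8·(-9) ≡ 1 (mod 73), and -9 ≡ 64 (mod 73).

64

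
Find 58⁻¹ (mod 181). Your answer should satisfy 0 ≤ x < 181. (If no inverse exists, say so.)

103

Run Euclid on (181, 58):
181 = 3·58 + 7
58 = 8·7 + 2
7 = 3·2 + 1
2 = 2·1 + 0
Since gcd(58, 181) = 1, back-substitute to write 1 as a combination:
1 = 7 − 3·2
1 = −3·58 + 25·7
1 = 25·181 − 78·58
Hence 58⁻¹ ≡ -78 ≡ 103 (mod 181).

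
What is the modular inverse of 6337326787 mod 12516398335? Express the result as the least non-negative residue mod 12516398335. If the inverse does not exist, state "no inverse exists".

3103269618

Run Euclid on (12516398335, 6337326787):
12516398335 = 1·6337326787 + 6179071548
6337326787 = 1·6179071548 + 158255239
6179071548 = 39·158255239 + 7117227
158255239 = 22·7117227 + 1676245
7117227 = 4·1676245 + 412247
1676245 = 4·412247 + 27257
412247 = 15·27257 + 3392
27257 = 8·3392 + 121
3392 = 28·121 + 4
121 = 30·4 + 1
4 = 4·1 + 0
Since gcd(6337326787, 12516398335) = 1, back-substitute to write 1 as a combination:
1 = 121 − 30·4
1 = −30·3392 + 841·121
1 = 841·27257 − 6758·3392
1 = −6758·412247 + 102211·27257
1 = 102211·1676245 − 415602·412247
1 = −415602·7117227 + 1764619·1676245
1 = 1764619·158255239 − 39237220·7117227
1 = −39237220·6179071548 + 1532016199·158255239
1 = 1532016199·6337326787 − 1571253419·6179071548
1 = −1571253419·12516398335 + 3103269618·6337326787
So 6337326787·3103269618 ≡ 1 (mod 12516398335).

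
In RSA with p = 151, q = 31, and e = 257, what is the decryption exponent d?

893

φ(n) = (p−1)(q−1) = 150·30 = 4500.
Need d with 257·d ≡ 1 (mod 4500). Apply the extended Euclidean algorithm:
4500 = 17*257 + 131
257 = 1*131 + 126
131 = 1*126 + 5
126 = 25*5 + 1
5 = 5*1 + 0
Back-substitute:
1 = 126 − 25·5
1 = −25·131 + 26·126
1 = 26·257 − 51·131
1 = −51·4500 + 893·257
So 257·893 ≡ 1 (mod 4500), hence d = 893.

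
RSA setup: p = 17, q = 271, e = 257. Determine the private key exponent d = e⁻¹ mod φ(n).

353

φ(n) = (p−1)(q−1) = 16·270 = 4320.
Need d with 257·d ≡ 1 (mod 4320). Apply the extended Euclidean algorithm:
4320 = 16*257 + 208
257 = 1*208 + 49
208 = 4*49 + 12
49 = 4*12 + 1
12 = 12*1 + 0
Back-substitute:
1 = 49 − 4·12
1 = −4·208 + 17·49
1 = 17·257 − 21·208
1 = −21·4320 + 353·257
So 257·353 ≡ 1 (mod 4320), hence d = 353.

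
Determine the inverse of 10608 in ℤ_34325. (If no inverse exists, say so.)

7672

Extended Euclidean algorithm:
34325 = 3·10608 + 2501
10608 = 4·2501 + 604
2501 = 4·604 + 85
604 = 7·85 + 9
85 = 9·9 + 4
9 = 2·4 + 1
4 = 4·1 + 0
The gcd is 1. Working backward:
1 = 9 − 2·4
1 = −2·85 + 19·9
1 = 19·604 − 135·85
1 = −135·2501 + 559·604
1 = 559·10608 − 2371·2501
1 = −2371·34325 + 7672·10608
So 10608·7672 ≡ 1 (mod 34325).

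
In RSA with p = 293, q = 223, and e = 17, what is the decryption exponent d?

φ(n) = (p−1)(q−1) = 292·222 = 64824.
Need d with 17·d ≡ 1 (mod 64824). Apply the extended Euclidean algorithm:
64824 = 3813*17 + 3
17 = 5*3 + 2
3 = 1*2 + 1
2 = 2*1 + 0
Back-substitute:
1 = 3 − 2
1 = −17 + 6·3
1 = 6·64824 − 22879·17
So 17·(-22879) ≡ 1 (mod 64824), hence d ≡ -22879 ≡ 41945 (mod 64824).

41945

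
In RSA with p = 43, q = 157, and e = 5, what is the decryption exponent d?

2621

φ(n) = (p−1)(q−1) = 42·156 = 6552.
Need d with 5·d ≡ 1 (mod 6552). Apply the extended Euclidean algorithm:
6552 = 1310*5 + 2
5 = 2*2 + 1
2 = 2*1 + 0
Back-substitute:
1 = 5 − 2·2
1 = −2·6552 + 2621·5
So 5·2621 ≡ 1 (mod 6552), hence d = 2621.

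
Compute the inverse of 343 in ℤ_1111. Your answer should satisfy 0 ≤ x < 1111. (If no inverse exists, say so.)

149

Extended Euclidean algorithm:
1111 = 3·343 + 82
343 = 4·82 + 15
82 = 5·15 + 7
15 = 2·7 + 1
7 = 7·1 + 0
gcd = 1, so the inverse exists. Back-substitute:
1 = 15 − 2·7
1 = −2·82 + 11·15
1 = 11·343 − 46·82
1 = −46·1111 + 149·343
So 343·149 ≡ 1 (mod 1111).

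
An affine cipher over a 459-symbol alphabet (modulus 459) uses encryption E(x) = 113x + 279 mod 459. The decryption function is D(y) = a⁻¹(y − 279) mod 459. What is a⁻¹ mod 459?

Extended Euclidean algorithm:
459 = 4×113 + 7
113 = 16×7 + 1
7 = 7×1 + 0
The gcd is 1. Working backward:
1 = 113 − 16·7
1 = −16·459 + 65·113
So 113·65 ≡ 1 (mod 459).

65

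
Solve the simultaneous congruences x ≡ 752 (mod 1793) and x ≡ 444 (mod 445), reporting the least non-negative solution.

142399

Write x = 752 + 1793·k. Then 1793·k ≡ 444 − 752 ≡ 137 (mod 445).
Need 1793⁻¹ mod 445. Extended Euclid on (445, 13):
445 = 34*13 + 3
13 = 4*3 + 1
3 = 3*1 + 0
Back-substitute:
1 = 13 − 4·3
1 = −4·445 + 137·13
1793⁻¹ ≡ 137 (mod 445), so k ≡ 137·137 ≡ 79 (mod 445).
x = 752 + 1793·79 = 142399.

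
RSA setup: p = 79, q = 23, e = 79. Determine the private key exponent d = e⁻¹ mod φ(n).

φ(n) = (p−1)(q−1) = 78·22 = 1716.
Need d with 79·d ≡ 1 (mod 1716). Apply the extended Euclidean algorithm:
1716 = 21*79 + 57
79 = 1*57 + 22
57 = 2*22 + 13
22 = 1*13 + 9
13 = 1*9 + 4
9 = 2*4 + 1
4 = 4*1 + 0
Back-substitute:
1 = 9 − 2·4
1 = −2·13 + 3·9
1 = 3·22 − 5·13
1 = −5·57 + 13·22
1 = 13·79 − 18·57
1 = −18·1716 + 391·79
So 79·391 ≡ 1 (mod 1716), hence d = 391.

391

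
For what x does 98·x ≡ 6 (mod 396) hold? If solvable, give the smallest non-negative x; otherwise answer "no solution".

First find gcd(98, 396):
396 = 4*98 + 4
98 = 24*4 + 2
4 = 2*2 + 0
gcd = 2 and 2 | 6, so solutions exist. Divide through by 2: 49x ≡ 3 (mod 198).
Now find 49⁻¹ mod 198:
198 = 4*49 + 2
49 = 24*2 + 1
2 = 2*1 + 0
Back-substitute:
1 = 49 − 24·2
1 = −24·198 + 97·49
So 49⁻¹ ≡ 97 (mod 198).
Then x ≡ 97·3 ≡ 93 (mod 198); the smallest non-negative solution is x = 93.

93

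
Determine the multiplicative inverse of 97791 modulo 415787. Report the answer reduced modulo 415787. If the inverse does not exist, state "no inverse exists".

Apply the Euclidean algorithm to 415787 and 97791:
415787 = 4×97791 + 24623
97791 = 3×24623 + 23922
24623 = 1×23922 + 701
23922 = 34×701 + 88
701 = 7×88 + 85
88 = 1×85 + 3
85 = 28×3 + 1
3 = 3×1 + 0
gcd = 1, so the inverse exists. Back-substitute:
1 = 85 − 28·3
1 = −28·88 + 29·85
1 = 29·701 − 231·88
1 = −231·23922 + 7883·701
1 = 7883·24623 − 8114·23922
1 = −8114·97791 + 32225·24623
1 = 32225·415787 − 137014·97791
So 97791·(-137014) ≡ 1 (mod 415787), and -137014 ≡ 278773 (mod 415787).

278773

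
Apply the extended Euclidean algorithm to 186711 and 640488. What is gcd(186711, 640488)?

3

Euclidean algorithm:
640488 = 3*186711 + 80355
186711 = 2*80355 + 26001
80355 = 3*26001 + 2352
26001 = 11*2352 + 129
2352 = 18*129 + 30
129 = 4*30 + 9
30 = 3*9 + 3
9 = 3*3 + 0
gcd(186711, 640488) = 3.
Back-substituting:
3 = 30 − 3·9
3 = −3·129 + 13·30
3 = 13·2352 − 237·129
3 = −237·26001 + 2620·2352
3 = 2620·80355 − 8097·26001
3 = −8097·186711 + 18814·80355
3 = 18814·640488 − 64539·186711
So 3 = (18814)·640488 + (-64539)·186711.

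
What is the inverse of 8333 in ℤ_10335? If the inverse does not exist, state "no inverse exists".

no inverse exists

Euclidean algorithm on 10335, 8333:
10335 = 1·8333 + 2002
8333 = 4·2002 + 325
2002 = 6·325 + 52
325 = 6·52 + 13
52 = 4·13 + 0
The gcd is 13, not 1, hence no inverse exists.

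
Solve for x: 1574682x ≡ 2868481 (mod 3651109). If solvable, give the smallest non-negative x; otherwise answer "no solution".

78309

First find gcd(1574682, 3651109):
3651109 = 2·1574682 + 501745
1574682 = 3·501745 + 69447
501745 = 7·69447 + 15616
69447 = 4·15616 + 6983
15616 = 2·6983 + 1650
6983 = 4·1650 + 383
1650 = 4·383 + 118
383 = 3·118 + 29
118 = 4·29 + 2
29 = 14·2 + 1
2 = 2·1 + 0
gcd = 1, so a unique solution mod 3651109 exists.
Back-substitute for the Bézout coefficients:
1 = 29 − 14·2
1 = −14·118 + 57·29
1 = 57·383 − 185·118
1 = −185·1650 + 797·383
1 = 797·6983 − 3373·1650
1 = −3373·15616 + 7543·6983
1 = 7543·69447 − 33545·15616
1 = −33545·501745 + 242358·69447
1 = 242358·1574682 − 760619·501745
1 = −760619·3651109 + 1763596·1574682
So 1574682·(1763596) ≡ 1 (mod 3651109), giving 1574682⁻¹ ≡ 1763596.
x ≡ 1574682⁻¹·2868481 ≡ 1763596·2868481 ≡ 78309 (mod 3651109).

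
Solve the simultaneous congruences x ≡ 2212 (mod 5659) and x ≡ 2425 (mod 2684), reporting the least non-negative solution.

Write x = 2212 + 5659·k. Then 5659·k ≡ 2425 − 2212 ≡ 213 (mod 2684).
Need 5659⁻¹ mod 2684. Extended Euclid on (2684, 291):
2684 = 9*291 + 65
291 = 4*65 + 31
65 = 2*31 + 3
31 = 10*3 + 1
3 = 3*1 + 0
Back-substitute:
1 = 31 − 10·3
1 = −10·65 + 21·31
1 = 21·291 − 94·65
1 = −94·2684 + 867·291
5659⁻¹ ≡ 867 (mod 2684), so k ≡ 867·213 ≡ 2159 (mod 2684).
x = 2212 + 5659·2159 = 12219993.

12219993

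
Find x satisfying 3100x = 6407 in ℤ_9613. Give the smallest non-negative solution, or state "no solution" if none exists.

First find gcd(3100, 9613):
9613 = 3*3100 + 313
3100 = 9*313 + 283
313 = 1*283 + 30
283 = 9*30 + 13
30 = 2*13 + 4
13 = 3*4 + 1
4 = 4*1 + 0
gcd = 1, so a unique solution mod 9613 exists.
Back-substitute for the Bézout coefficients:
1 = 13 − 3·4
1 = −3·30 + 7·13
1 = 7·283 − 66·30
1 = −66·313 + 73·283
1 = 73·3100 − 723·313
1 = −723·9613 + 2242·3100
So 3100·(2242) ≡ 1 (mod 9613), giving 3100⁻¹ ≡ 2242.
x ≡ 3100⁻¹·6407 ≡ 2242·6407 ≡ 2672 (mod 9613).

2672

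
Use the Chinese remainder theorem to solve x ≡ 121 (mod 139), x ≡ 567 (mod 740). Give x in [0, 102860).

93807

Write x = 121 + 139·k. Then 139·k ≡ 567 − 121 ≡ 446 (mod 740).
Need 139⁻¹ mod 740. Extended Euclid on (740, 139):
740 = 5·139 + 45
139 = 3·45 + 4
45 = 11·4 + 1
4 = 4·1 + 0
Back-substitute:
1 = 45 − 11·4
1 = −11·139 + 34·45
1 = 34·740 − 181·139
139⁻¹ ≡ 559 (mod 740), so k ≡ 559·446 ≡ 674 (mod 740).
x = 121 + 139·674 = 93807.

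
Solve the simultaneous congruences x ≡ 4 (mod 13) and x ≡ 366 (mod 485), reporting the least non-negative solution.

Write x = 4 + 13·k. Then 13·k ≡ 366 − 4 ≡ 362 (mod 485).
Need 13⁻¹ mod 485. Extended Euclid on (485, 13):
485 = 37·13 + 4
13 = 3·4 + 1
4 = 4·1 + 0
Back-substitute:
1 = 13 − 3·4
1 = −3·485 + 112·13
13⁻¹ ≡ 112 (mod 485), so k ≡ 112·362 ≡ 289 (mod 485).
x = 4 + 13·289 = 3761.

3761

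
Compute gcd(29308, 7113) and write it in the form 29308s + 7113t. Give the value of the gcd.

1

Repeated division:
29308 = 4·7113 + 856
7113 = 8·856 + 265
856 = 3·265 + 61
265 = 4·61 + 21
61 = 2·21 + 19
21 = 1·19 + 2
19 = 9·2 + 1
2 = 2·1 + 0
gcd(29308, 7113) = 1.
Working backward:
1 = 19 − 9·2
1 = −9·21 + 10·19
1 = 10·61 − 29·21
1 = −29·265 + 126·61
1 = 126·856 − 407·265
1 = −407·7113 + 3382·856
1 = 3382·29308 − 13935·7113
So 1 = (3382)·29308 + (-13935)·7113.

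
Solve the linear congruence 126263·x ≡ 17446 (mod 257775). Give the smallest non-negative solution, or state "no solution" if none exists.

168242

First find gcd(126263, 257775):
257775 = 2*126263 + 5249
126263 = 24*5249 + 287
5249 = 18*287 + 83
287 = 3*83 + 38
83 = 2*38 + 7
38 = 5*7 + 3
7 = 2*3 + 1
3 = 3*1 + 0
gcd = 1, so a unique solution mod 257775 exists.
Back-substitute for the Bézout coefficients:
1 = 7 − 2·3
1 = −2·38 + 11·7
1 = 11·83 − 24·38
1 = −24·287 + 83·83
1 = 83·5249 − 1518·287
1 = −1518·126263 + 36515·5249
1 = 36515·257775 − 74548·126263
So 126263·(-74548) ≡ 1 (mod 257775), giving 126263⁻¹ ≡ 183227.
x ≡ 126263⁻¹·17446 ≡ 183227·17446 ≡ 168242 (mod 257775).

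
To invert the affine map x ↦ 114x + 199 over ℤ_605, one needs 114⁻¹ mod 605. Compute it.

69

Apply the Euclidean algorithm to 605 and 114:
605 = 5×114 + 35
114 = 3×35 + 9
35 = 3×9 + 8
9 = 1×8 + 1
8 = 8×1 + 0
Since gcd(114, 605) = 1, back-substitute to write 1 as a combination:
1 = 9 − 8
1 = −35 + 4·9
1 = 4·114 − 13·35
1 = −13·605 + 69·114
So 114·69 ≡ 1 (mod 605).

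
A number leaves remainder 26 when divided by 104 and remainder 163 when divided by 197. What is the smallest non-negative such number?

Write x = 26 + 104·k. Then 104·k ≡ 163 − 26 ≡ 137 (mod 197).
Need 104⁻¹ mod 197. Extended Euclid on (197, 104):
197 = 1·104 + 93
104 = 1·93 + 11
93 = 8·11 + 5
11 = 2·5 + 1
5 = 5·1 + 0
Back-substitute:
1 = 11 − 2·5
1 = −2·93 + 17·11
1 = 17·104 − 19·93
1 = −19·197 + 36·104
104⁻¹ ≡ 36 (mod 197), so k ≡ 36·137 ≡ 7 (mod 197).
x = 26 + 104·7 = 754.

754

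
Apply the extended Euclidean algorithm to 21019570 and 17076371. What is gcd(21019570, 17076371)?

Apply Euclid's algorithm to 21019570 and 17076371:
21019570 = 1*17076371 + 3943199
17076371 = 4*3943199 + 1303575
3943199 = 3*1303575 + 32474
1303575 = 40*32474 + 4615
32474 = 7*4615 + 169
4615 = 27*169 + 52
169 = 3*52 + 13
52 = 4*13 + 0
gcd(21019570, 17076371) = 13.
Back-substituting:
13 = 169 − 3·52
13 = −3·4615 + 82·169
13 = 82·32474 − 577·4615
13 = −577·1303575 + 23162·32474
13 = 23162·3943199 − 70063·1303575
13 = −70063·17076371 + 303414·3943199
13 = 303414·21019570 − 373477·17076371
So 13 = (303414)·21019570 + (-373477)·17076371.

13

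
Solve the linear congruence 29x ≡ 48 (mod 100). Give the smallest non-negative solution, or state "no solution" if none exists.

First find gcd(29, 100):
100 = 3×29 + 13
29 = 2×13 + 3
13 = 4×3 + 1
3 = 3×1 + 0
gcd = 1, so a unique solution mod 100 exists.
Back-substitute for the Bézout coefficients:
1 = 13 − 4·3
1 = −4·29 + 9·13
1 = 9·100 − 31·29
So 29·(-31) ≡ 1 (mod 100), giving 29⁻¹ ≡ 69.
x ≡ 29⁻¹·48 ≡ 69·48 ≡ 12 (mod 100).

12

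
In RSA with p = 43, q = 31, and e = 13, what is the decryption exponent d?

φ(n) = (p−1)(q−1) = 42·30 = 1260.
Need d with 13·d ≡ 1 (mod 1260). Apply the extended Euclidean algorithm:
1260 = 96*13 + 12
13 = 1*12 + 1
12 = 12*1 + 0
Back-substitute:
1 = 13 − 12
1 = −1260 + 97·13
So 13·97 ≡ 1 (mod 1260), hence d = 97.

97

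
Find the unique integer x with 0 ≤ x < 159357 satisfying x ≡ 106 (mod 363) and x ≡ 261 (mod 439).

Write x = 106 + 363·k. Then 363·k ≡ 261 − 106 ≡ 155 (mod 439).
Need 363⁻¹ mod 439. Extended Euclid on (439, 363):
439 = 1*363 + 76
363 = 4*76 + 59
76 = 1*59 + 17
59 = 3*17 + 8
17 = 2*8 + 1
8 = 8*1 + 0
Back-substitute:
1 = 17 − 2·8
1 = −2·59 + 7·17
1 = 7·76 − 9·59
1 = −9·363 + 43·76
1 = 43·439 − 52·363
363⁻¹ ≡ 387 (mod 439), so k ≡ 387·155 ≡ 281 (mod 439).
x = 106 + 363·281 = 102109.

102109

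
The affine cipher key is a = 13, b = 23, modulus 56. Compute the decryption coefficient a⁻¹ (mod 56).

Run Euclid on (56, 13):
56 = 4·13 + 4
13 = 3·4 + 1
4 = 4·1 + 0
gcd = 1, so the inverse exists. Back-substitute:
1 = 13 − 3·4
1 = −3·56 + 13·13
So 13·13 ≡ 1 (mod 56).

13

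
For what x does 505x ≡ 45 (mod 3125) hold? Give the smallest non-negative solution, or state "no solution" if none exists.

First find gcd(505, 3125):
3125 = 6·505 + 95
505 = 5·95 + 30
95 = 3·30 + 5
30 = 6·5 + 0
gcd = 5 and 5 | 45, so solutions exist. Divide through by 5: 101x ≡ 9 (mod 625).
Now find 101⁻¹ mod 625:
625 = 6·101 + 19
101 = 5·19 + 6
19 = 3·6 + 1
6 = 6·1 + 0
Back-substitute:
1 = 19 − 3·6
1 = −3·101 + 16·19
1 = 16·625 − 99·101
So 101·(-99) ≡ 1 (mod 625), i.e. 101⁻¹ ≡ 526.
Then x ≡ 526·9 ≡ 359 (mod 625); the smallest non-negative solution is x = 359.

359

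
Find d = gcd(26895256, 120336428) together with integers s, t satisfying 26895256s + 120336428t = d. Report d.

4

Euclidean algorithm:
120336428 = 4*26895256 + 12755404
26895256 = 2*12755404 + 1384448
12755404 = 9*1384448 + 295372
1384448 = 4*295372 + 202960
295372 = 1*202960 + 92412
202960 = 2*92412 + 18136
92412 = 5*18136 + 1732
18136 = 10*1732 + 816
1732 = 2*816 + 100
816 = 8*100 + 16
100 = 6*16 + 4
16 = 4*4 + 0
gcd(26895256, 120336428) = 4.
Working backward:
4 = 100 − 6·16
4 = −6·816 + 49·100
4 = 49·1732 − 104·816
4 = −104·18136 + 1089·1732
4 = 1089·92412 − 5549·18136
4 = −5549·202960 + 12187·92412
4 = 12187·295372 − 17736·202960
4 = −17736·1384448 + 83131·295372
4 = 83131·12755404 − 765915·1384448
4 = −765915·26895256 + 1614961·12755404
4 = 1614961·120336428 − 7225759·26895256
So 4 = (1614961)·120336428 + (-7225759)·26895256.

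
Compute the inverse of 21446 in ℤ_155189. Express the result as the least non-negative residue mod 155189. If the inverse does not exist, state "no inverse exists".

9617

Extended Euclidean algorithm:
155189 = 7*21446 + 5067
21446 = 4*5067 + 1178
5067 = 4*1178 + 355
1178 = 3*355 + 113
355 = 3*113 + 16
113 = 7*16 + 1
16 = 16*1 + 0
gcd = 1, so the inverse exists. Back-substitute:
1 = 113 − 7·16
1 = −7·355 + 22·113
1 = 22·1178 − 73·355
1 = −73·5067 + 314·1178
1 = 314·21446 − 1329·5067
1 = −1329·155189 + 9617·21446
So 21446·9617 ≡ 1 (mod 155189).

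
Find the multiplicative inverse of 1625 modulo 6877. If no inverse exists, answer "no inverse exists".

no inverse exists

Compute gcd(1625, 6877):
6877 = 4·1625 + 377
1625 = 4·377 + 117
377 = 3·117 + 26
117 = 4·26 + 13
26 = 2·13 + 0
Since gcd = 13 > 1, 1625 is not a unit mod 6877.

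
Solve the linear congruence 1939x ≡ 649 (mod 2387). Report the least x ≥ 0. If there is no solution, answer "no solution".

gcd(1939, 2387):
2387 = 1×1939 + 448
1939 = 4×448 + 147
448 = 3×147 + 7
147 = 21×7 + 0
gcd = 7, but 7 ∤ 649, so the congruence has no solution.

no solution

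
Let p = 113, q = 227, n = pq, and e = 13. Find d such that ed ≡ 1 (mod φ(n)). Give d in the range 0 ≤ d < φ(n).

φ(n) = (p−1)(q−1) = 112·226 = 25312.
Need d with 13·d ≡ 1 (mod 25312). Apply the extended Euclidean algorithm:
25312 = 1947·13 + 1
13 = 13·1 + 0
Back-substitute:
1 = 25312 − 1947·13
So 13·(-1947) ≡ 1 (mod 25312), hence d ≡ -1947 ≡ 23365 (mod 25312).

23365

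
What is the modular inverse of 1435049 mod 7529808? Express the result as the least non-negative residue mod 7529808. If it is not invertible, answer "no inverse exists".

Euclidean algorithm on 7529808, 1435049:
7529808 = 5×1435049 + 354563
1435049 = 4×354563 + 16797
354563 = 21×16797 + 1826
16797 = 9×1826 + 363
1826 = 5×363 + 11
363 = 33×11 + 0
gcd(1435049, 7529808) = 11 ≠ 1, so 1435049 has no multiplicative inverse modulo 7529808.

no inverse exists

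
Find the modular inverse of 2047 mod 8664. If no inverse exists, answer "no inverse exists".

gcd(8664, 2047) by repeated division:
8664 = 4×2047 + 476
2047 = 4×476 + 143
476 = 3×143 + 47
143 = 3×47 + 2
47 = 23×2 + 1
2 = 2×1 + 0
gcd = 1, so the inverse exists. Back-substitute:
1 = 47 − 23·2
1 = −23·143 + 70·47
1 = 70·476 − 233·143
1 = −233·2047 + 1002·476
1 = 1002·8664 − 4241·2047
Thus 2047·(-4241) ≡ 1 (mod 8664); reducing, -4241 mod 8664 = 4423.

4423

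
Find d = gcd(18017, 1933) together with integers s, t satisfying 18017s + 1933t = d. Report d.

1

Euclidean algorithm:
18017 = 9×1933 + 620
1933 = 3×620 + 73
620 = 8×73 + 36
73 = 2×36 + 1
36 = 36×1 + 0
gcd(18017, 1933) = 1.
Back-substituting:
1 = 73 − 2·36
1 = −2·620 + 17·73
1 = 17·1933 − 53·620
1 = −53·18017 + 494·1933
So 1 = (-53)·18017 + (494)·1933.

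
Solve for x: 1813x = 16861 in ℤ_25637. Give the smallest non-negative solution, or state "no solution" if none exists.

23907

First find gcd(1813, 25637):
25637 = 14×1813 + 255
1813 = 7×255 + 28
255 = 9×28 + 3
28 = 9×3 + 1
3 = 3×1 + 0
gcd = 1, so a unique solution mod 25637 exists.
Back-substitute for the Bézout coefficients:
1 = 28 − 9·3
1 = −9·255 + 82·28
1 = 82·1813 − 583·255
1 = −583·25637 + 8244·1813
So 1813·(8244) ≡ 1 (mod 25637), giving 1813⁻¹ ≡ 8244.
x ≡ 1813⁻¹·16861 ≡ 8244·16861 ≡ 23907 (mod 25637).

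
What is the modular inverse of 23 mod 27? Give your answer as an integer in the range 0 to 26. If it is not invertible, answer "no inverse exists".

Run Euclid on (27, 23):
27 = 1×23 + 4
23 = 5×4 + 3
4 = 1×3 + 1
3 = 3×1 + 0
Since gcd(23, 27) = 1, back-substitute to write 1 as a combination:
1 = 4 − 3
1 = −23 + 6·4
1 = 6·27 − 7·23
So 23·(-7) ≡ 1 (mod 27), and -7 ≡ 20 (mod 27).

20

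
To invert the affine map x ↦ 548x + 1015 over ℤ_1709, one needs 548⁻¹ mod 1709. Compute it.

Run Euclid on (1709, 548):
1709 = 3*548 + 65
548 = 8*65 + 28
65 = 2*28 + 9
28 = 3*9 + 1
9 = 9*1 + 0
The gcd is 1. Working backward:
1 = 28 − 3·9
1 = −3·65 + 7·28
1 = 7·548 − 59·65
1 = −59·1709 + 184·548
So 548·184 ≡ 1 (mod 1709).

184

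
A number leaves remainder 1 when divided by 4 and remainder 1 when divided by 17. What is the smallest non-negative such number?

Write x = 1 + 4·k. Then 4·k ≡ 1 − 1 ≡ 0 (mod 17).
Need 4⁻¹ mod 17. Extended Euclid on (17, 4):
17 = 4·4 + 1
4 = 4·1 + 0
Back-substitute:
1 = 17 − 4·4
4⁻¹ ≡ 13 (mod 17), so k ≡ 13·0 ≡ 0 (mod 17).
x = 1 + 4·0 = 1.

1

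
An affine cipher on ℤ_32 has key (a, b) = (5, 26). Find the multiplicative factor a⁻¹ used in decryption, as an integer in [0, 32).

13

gcd(32, 5) by repeated division:
32 = 6×5 + 2
5 = 2×2 + 1
2 = 2×1 + 0
Since gcd(5, 32) = 1, back-substitute to write 1 as a combination:
1 = 5 − 2·2
1 = −2·32 + 13·5
So 5·13 ≡ 1 (mod 32).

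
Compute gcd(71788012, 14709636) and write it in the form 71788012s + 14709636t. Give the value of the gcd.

Apply Euclid's algorithm to 71788012 and 14709636:
71788012 = 4×14709636 + 12949468
14709636 = 1×12949468 + 1760168
12949468 = 7×1760168 + 628292
1760168 = 2×628292 + 503584
628292 = 1×503584 + 124708
503584 = 4×124708 + 4752
124708 = 26×4752 + 1156
4752 = 4×1156 + 128
1156 = 9×128 + 4
128 = 32×4 + 0
gcd(71788012, 14709636) = 4.
Back-substituting:
4 = 1156 − 9·128
4 = −9·4752 + 37·1156
4 = 37·124708 − 971·4752
4 = −971·503584 + 3921·124708
4 = 3921·628292 − 4892·503584
4 = −4892·1760168 + 13705·628292
4 = 13705·12949468 − 100827·1760168
4 = −100827·14709636 + 114532·12949468
4 = 114532·71788012 − 558955·14709636
So 4 = (114532)·71788012 + (-558955)·14709636.

4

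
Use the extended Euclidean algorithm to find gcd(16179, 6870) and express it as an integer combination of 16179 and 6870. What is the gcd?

Euclidean algorithm:
16179 = 2*6870 + 2439
6870 = 2*2439 + 1992
2439 = 1*1992 + 447
1992 = 4*447 + 204
447 = 2*204 + 39
204 = 5*39 + 9
39 = 4*9 + 3
9 = 3*3 + 0
gcd(16179, 6870) = 3.
Back-substituting:
3 = 39 − 4·9
3 = −4·204 + 21·39
3 = 21·447 − 46·204
3 = −46·1992 + 205·447
3 = 205·2439 − 251·1992
3 = −251·6870 + 707·2439
3 = 707·16179 − 1665·6870
So 3 = (707)·16179 + (-1665)·6870.

3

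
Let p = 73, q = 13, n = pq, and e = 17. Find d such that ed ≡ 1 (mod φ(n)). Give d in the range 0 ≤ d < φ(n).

φ(n) = (p−1)(q−1) = 72·12 = 864.
Need d with 17·d ≡ 1 (mod 864). Apply the extended Euclidean algorithm:
864 = 50*17 + 14
17 = 1*14 + 3
14 = 4*3 + 2
3 = 1*2 + 1
2 = 2*1 + 0
Back-substitute:
1 = 3 − 2
1 = −14 + 5·3
1 = 5·17 − 6·14
1 = −6·864 + 305·17
So 17·305 ≡ 1 (mod 864), hence d = 305.

305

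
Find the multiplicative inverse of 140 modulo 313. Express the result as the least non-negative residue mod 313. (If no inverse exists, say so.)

275

gcd(313, 140) by repeated division:
313 = 2*140 + 33
140 = 4*33 + 8
33 = 4*8 + 1
8 = 8*1 + 0
Since gcd(140, 313) = 1, back-substitute to write 1 as a combination:
1 = 33 − 4·8
1 = −4·140 + 17·33
1 = 17·313 − 38·140
Hence 140⁻¹ ≡ -38 ≡ 275 (mod 313).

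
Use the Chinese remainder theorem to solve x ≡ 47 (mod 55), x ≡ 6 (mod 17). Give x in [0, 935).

652

Write x = 47 + 55·k. Then 55·k ≡ 6 − 47 ≡ 10 (mod 17).
Need 55⁻¹ mod 17. Extended Euclid on (17, 4):
17 = 4·4 + 1
4 = 4·1 + 0
Back-substitute:
1 = 17 − 4·4
55⁻¹ ≡ 13 (mod 17), so k ≡ 13·10 ≡ 11 (mod 17).
x = 47 + 55·11 = 652.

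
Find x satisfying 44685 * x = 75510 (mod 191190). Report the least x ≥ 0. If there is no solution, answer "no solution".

First find gcd(44685, 191190):
191190 = 4×44685 + 12450
44685 = 3×12450 + 7335
12450 = 1×7335 + 5115
7335 = 1×5115 + 2220
5115 = 2×2220 + 675
2220 = 3×675 + 195
675 = 3×195 + 90
195 = 2×90 + 15
90 = 6×15 + 0
gcd = 15 and 15 | 75510, so solutions exist. Divide through by 15: 2979x ≡ 5034 (mod 12746).
Now find 2979⁻¹ mod 12746:
12746 = 4·2979 + 830
2979 = 3·830 + 489
830 = 1·489 + 341
489 = 1·341 + 148
341 = 2·148 + 45
148 = 3·45 + 13
45 = 3·13 + 6
13 = 2·6 + 1
6 = 6·1 + 0
Back-substitute:
1 = 13 − 2·6
1 = −2·45 + 7·13
1 = 7·148 − 23·45
1 = −23·341 + 53·148
1 = 53·489 − 76·341
1 = −76·830 + 129·489
1 = 129·2979 − 463·830
1 = −463·12746 + 1981·2979
So 2979⁻¹ ≡ 1981 (mod 12746).
Then x ≡ 1981·5034 ≡ 4982 (mod 12746); the smallest non-negative solution is x = 4982.

4982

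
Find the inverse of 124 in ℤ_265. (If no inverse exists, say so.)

gcd(265, 124) by repeated division:
265 = 2*124 + 17
124 = 7*17 + 5
17 = 3*5 + 2
5 = 2*2 + 1
2 = 2*1 + 0
The gcd is 1. Working backward:
1 = 5 − 2·2
1 = −2·17 + 7·5
1 = 7·124 − 51·17
1 = −51·265 + 109·124
So 124·109 ≡ 1 (mod 265).

109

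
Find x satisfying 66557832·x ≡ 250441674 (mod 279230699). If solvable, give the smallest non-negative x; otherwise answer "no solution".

gcd(66557832, 279230699):
279230699 = 4*66557832 + 12999371
66557832 = 5*12999371 + 1560977
12999371 = 8*1560977 + 511555
1560977 = 3*511555 + 26312
511555 = 19*26312 + 11627
26312 = 2*11627 + 3058
11627 = 3*3058 + 2453
3058 = 1*2453 + 605
2453 = 4*605 + 33
605 = 18*33 + 11
33 = 3*11 + 0
gcd = 11, but 11 ∤ 250441674, so the congruence has no solution.

no solution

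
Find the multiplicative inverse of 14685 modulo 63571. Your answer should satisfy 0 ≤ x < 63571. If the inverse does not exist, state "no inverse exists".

Extended Euclidean algorithm:
63571 = 4·14685 + 4831
14685 = 3·4831 + 192
4831 = 25·192 + 31
192 = 6·31 + 6
31 = 5·6 + 1
6 = 6·1 + 0
gcd = 1, so the inverse exists. Back-substitute:
1 = 31 − 5·6
1 = −5·192 + 31·31
1 = 31·4831 − 780·192
1 = −780·14685 + 2371·4831
1 = 2371·63571 − 10264·14685
Hence 14685⁻¹ ≡ -10264 ≡ 53307 (mod 63571).

53307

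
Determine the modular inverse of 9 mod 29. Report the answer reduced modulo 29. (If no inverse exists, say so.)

gcd(29, 9) by repeated division:
29 = 3·9 + 2
9 = 4·2 + 1
2 = 2·1 + 0
The gcd is 1. Working backward:
1 = 9 − 4·2
1 = −4·29 + 13·9
So 9·13 ≡ 1 (mod 29).

13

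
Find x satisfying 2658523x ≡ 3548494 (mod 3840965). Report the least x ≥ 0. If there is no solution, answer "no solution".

First find gcd(2658523, 3840965):
3840965 = 1·2658523 + 1182442
2658523 = 2·1182442 + 293639
1182442 = 4·293639 + 7886
293639 = 37·7886 + 1857
7886 = 4·1857 + 458
1857 = 4·458 + 25
458 = 18·25 + 8
25 = 3·8 + 1
8 = 8·1 + 0
gcd = 1, so a unique solution mod 3840965 exists.
Back-substitute for the Bézout coefficients:
1 = 25 − 3·8
1 = −3·458 + 55·25
1 = 55·1857 − 223·458
1 = −223·7886 + 947·1857
1 = 947·293639 − 35262·7886
1 = −35262·1182442 + 141995·293639
1 = 141995·2658523 − 319252·1182442
1 = −319252·3840965 + 461247·2658523
So 2658523·(461247) ≡ 1 (mod 3840965), giving 2658523⁻¹ ≡ 461247.
x ≡ 2658523⁻¹·3548494 ≡ 461247·3548494 ≡ 1001393 (mod 3840965).

1001393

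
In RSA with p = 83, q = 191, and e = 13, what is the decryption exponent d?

φ(n) = (p−1)(q−1) = 82·190 = 15580.
Need d with 13·d ≡ 1 (mod 15580). Apply the extended Euclidean algorithm:
15580 = 1198×13 + 6
13 = 2×6 + 1
6 = 6×1 + 0
Back-substitute:
1 = 13 − 2·6
1 = −2·15580 + 2397·13
So 13·2397 ≡ 1 (mod 15580), hence d = 2397.

2397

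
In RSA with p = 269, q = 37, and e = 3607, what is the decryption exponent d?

9319

φ(n) = (p−1)(q−1) = 268·36 = 9648.
Need d with 3607·d ≡ 1 (mod 9648). Apply the extended Euclidean algorithm:
9648 = 2·3607 + 2434
3607 = 1·2434 + 1173
2434 = 2·1173 + 88
1173 = 13·88 + 29
88 = 3·29 + 1
29 = 29·1 + 0
Back-substitute:
1 = 88 − 3·29
1 = −3·1173 + 40·88
1 = 40·2434 − 83·1173
1 = −83·3607 + 123·2434
1 = 123·9648 − 329·3607
So 3607·(-329) ≡ 1 (mod 9648), hence d ≡ -329 ≡ 9319 (mod 9648).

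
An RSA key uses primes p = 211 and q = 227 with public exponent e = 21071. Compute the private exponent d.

φ(n) = (p−1)(q−1) = 210·226 = 47460.
Need d with 21071·d ≡ 1 (mod 47460). Apply the extended Euclidean algorithm:
47460 = 2·21071 + 5318
21071 = 3·5318 + 5117
5318 = 1·5117 + 201
5117 = 25·201 + 92
201 = 2·92 + 17
92 = 5·17 + 7
17 = 2·7 + 3
7 = 2·3 + 1
3 = 3·1 + 0
Back-substitute:
1 = 7 − 2·3
1 = −2·17 + 5·7
1 = 5·92 − 27·17
1 = −27·201 + 59·92
1 = 59·5117 − 1502·201
1 = −1502·5318 + 1561·5117
1 = 1561·21071 − 6185·5318
1 = −6185·47460 + 13931·21071
So 21071·13931 ≡ 1 (mod 47460), hence d = 13931.

13931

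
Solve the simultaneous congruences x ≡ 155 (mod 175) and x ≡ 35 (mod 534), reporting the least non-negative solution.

69455

Write x = 155 + 175·k. Then 175·k ≡ 35 − 155 ≡ 414 (mod 534).
Need 175⁻¹ mod 534. Extended Euclid on (534, 175):
534 = 3×175 + 9
175 = 19×9 + 4
9 = 2×4 + 1
4 = 4×1 + 0
Back-substitute:
1 = 9 − 2·4
1 = −2·175 + 39·9
1 = 39·534 − 119·175
175⁻¹ ≡ 415 (mod 534), so k ≡ 415·414 ≡ 396 (mod 534).
x = 155 + 175·396 = 69455.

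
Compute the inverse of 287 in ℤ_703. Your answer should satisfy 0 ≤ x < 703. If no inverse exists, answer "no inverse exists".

gcd(703, 287) by repeated division:
703 = 2×287 + 129
287 = 2×129 + 29
129 = 4×29 + 13
29 = 2×13 + 3
13 = 4×3 + 1
3 = 3×1 + 0
The gcd is 1. Working backward:
1 = 13 − 4·3
1 = −4·29 + 9·13
1 = 9·129 − 40·29
1 = −40·287 + 89·129
1 = 89·703 − 218·287
Thus 287·(-218) ≡ 1 (mod 703); reducing, -218 mod 703 = 485.

485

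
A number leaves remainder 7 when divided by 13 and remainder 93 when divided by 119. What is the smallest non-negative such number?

1164

Write x = 7 + 13·k. Then 13·k ≡ 93 − 7 ≡ 86 (mod 119).
Need 13⁻¹ mod 119. Extended Euclid on (119, 13):
119 = 9·13 + 2
13 = 6·2 + 1
2 = 2·1 + 0
Back-substitute:
1 = 13 − 6·2
1 = −6·119 + 55·13
13⁻¹ ≡ 55 (mod 119), so k ≡ 55·86 ≡ 89 (mod 119).
x = 7 + 13·89 = 1164.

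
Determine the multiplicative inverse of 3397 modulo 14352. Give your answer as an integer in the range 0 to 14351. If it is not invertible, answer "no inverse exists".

3325

Apply the Euclidean algorithm to 14352 and 3397:
14352 = 4×3397 + 764
3397 = 4×764 + 341
764 = 2×341 + 82
341 = 4×82 + 13
82 = 6×13 + 4
13 = 3×4 + 1
4 = 4×1 + 0
The gcd is 1. Working backward:
1 = 13 − 3·4
1 = −3·82 + 19·13
1 = 19·341 − 79·82
1 = −79·764 + 177·341
1 = 177·3397 − 787·764
1 = −787·14352 + 3325·3397
So 3397·3325 ≡ 1 (mod 14352).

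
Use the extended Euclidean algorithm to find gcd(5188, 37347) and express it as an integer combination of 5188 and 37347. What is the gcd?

Repeated division:
37347 = 7·5188 + 1031
5188 = 5·1031 + 33
1031 = 31·33 + 8
33 = 4·8 + 1
8 = 8·1 + 0
gcd(5188, 37347) = 1.
Working backward:
1 = 33 − 4·8
1 = −4·1031 + 125·33
1 = 125·5188 − 629·1031
1 = −629·37347 + 4528·5188
So 1 = (-629)·37347 + (4528)·5188.

1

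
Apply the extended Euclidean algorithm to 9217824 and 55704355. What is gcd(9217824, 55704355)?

7

Apply Euclid's algorithm to 55704355 and 9217824:
55704355 = 6*9217824 + 397411
9217824 = 23*397411 + 77371
397411 = 5*77371 + 10556
77371 = 7*10556 + 3479
10556 = 3*3479 + 119
3479 = 29*119 + 28
119 = 4*28 + 7
28 = 4*7 + 0
gcd(9217824, 55704355) = 7.
Express as a combination:
7 = 119 − 4·28
7 = −4·3479 + 117·119
7 = 117·10556 − 355·3479
7 = −355·77371 + 2602·10556
7 = 2602·397411 − 13365·77371
7 = −13365·9217824 + 309997·397411
7 = 309997·55704355 − 1873347·9217824
So 7 = (309997)·55704355 + (-1873347)·9217824.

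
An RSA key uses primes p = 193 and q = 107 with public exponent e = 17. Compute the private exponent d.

13169

φ(n) = (p−1)(q−1) = 192·106 = 20352.
Need d with 17·d ≡ 1 (mod 20352). Apply the extended Euclidean algorithm:
20352 = 1197×17 + 3
17 = 5×3 + 2
3 = 1×2 + 1
2 = 2×1 + 0
Back-substitute:
1 = 3 − 2
1 = −17 + 6·3
1 = 6·20352 − 7183·17
So 17·(-7183) ≡ 1 (mod 20352), hence d ≡ -7183 ≡ 13169 (mod 20352).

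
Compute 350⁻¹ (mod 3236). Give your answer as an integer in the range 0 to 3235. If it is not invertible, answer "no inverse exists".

Compute gcd(350, 3236):
3236 = 9×350 + 86
350 = 4×86 + 6
86 = 14×6 + 2
6 = 3×2 + 0
Since gcd = 2 > 1, 350 is not a unit mod 3236.

no inverse exists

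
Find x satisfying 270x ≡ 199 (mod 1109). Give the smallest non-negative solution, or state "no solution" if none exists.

202

First find gcd(270, 1109):
1109 = 4×270 + 29
270 = 9×29 + 9
29 = 3×9 + 2
9 = 4×2 + 1
2 = 2×1 + 0
gcd = 1, so a unique solution mod 1109 exists.
Back-substitute for the Bézout coefficients:
1 = 9 − 4·2
1 = −4·29 + 13·9
1 = 13·270 − 121·29
1 = −121·1109 + 497·270
So 270·(497) ≡ 1 (mod 1109), giving 270⁻¹ ≡ 497.
x ≡ 270⁻¹·199 ≡ 497·199 ≡ 202 (mod 1109).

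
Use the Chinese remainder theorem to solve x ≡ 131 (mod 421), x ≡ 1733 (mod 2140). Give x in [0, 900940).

598793

Write x = 131 + 421·k. Then 421·k ≡ 1733 − 131 ≡ 1602 (mod 2140).
Need 421⁻¹ mod 2140. Extended Euclid on (2140, 421):
2140 = 5·421 + 35
421 = 12·35 + 1
35 = 35·1 + 0
Back-substitute:
1 = 421 − 12·35
1 = −12·2140 + 61·421
421⁻¹ ≡ 61 (mod 2140), so k ≡ 61·1602 ≡ 1422 (mod 2140).
x = 131 + 421·1422 = 598793.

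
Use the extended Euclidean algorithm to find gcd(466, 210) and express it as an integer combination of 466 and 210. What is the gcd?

2

Apply Euclid's algorithm to 466 and 210:
466 = 2*210 + 46
210 = 4*46 + 26
46 = 1*26 + 20
26 = 1*20 + 6
20 = 3*6 + 2
6 = 3*2 + 0
gcd(466, 210) = 2.
Working backward:
2 = 20 − 3·6
2 = −3·26 + 4·20
2 = 4·46 − 7·26
2 = −7·210 + 32·46
2 = 32·466 − 71·210
So 2 = (32)·466 + (-71)·210.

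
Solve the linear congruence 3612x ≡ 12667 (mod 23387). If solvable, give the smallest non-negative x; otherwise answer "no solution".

gcd(3612, 23387):
23387 = 6*3612 + 1715
3612 = 2*1715 + 182
1715 = 9*182 + 77
182 = 2*77 + 28
77 = 2*28 + 21
28 = 1*21 + 7
21 = 3*7 + 0
gcd = 7, but 7 ∤ 12667, so the congruence has no solution.

no solution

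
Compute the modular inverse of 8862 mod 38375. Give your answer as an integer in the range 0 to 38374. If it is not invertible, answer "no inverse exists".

gcd(38375, 8862) by repeated division:
38375 = 4*8862 + 2927
8862 = 3*2927 + 81
2927 = 36*81 + 11
81 = 7*11 + 4
11 = 2*4 + 3
4 = 1*3 + 1
3 = 3*1 + 0
Since gcd(8862, 38375) = 1, back-substitute to write 1 as a combination:
1 = 4 − 3
1 = −11 + 3·4
1 = 3·81 − 22·11
1 = −22·2927 + 795·81
1 = 795·8862 − 2407·2927
1 = −2407·38375 + 10423·8862
So 8862·10423 ≡ 1 (mod 38375).

10423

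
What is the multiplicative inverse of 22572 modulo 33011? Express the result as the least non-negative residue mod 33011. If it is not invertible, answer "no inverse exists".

Compute gcd(22572, 33011):
33011 = 1·22572 + 10439
22572 = 2·10439 + 1694
10439 = 6·1694 + 275
1694 = 6·275 + 44
275 = 6·44 + 11
44 = 4·11 + 0
Since gcd = 11 > 1, 22572 is not a unit mod 33011.

no inverse exists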